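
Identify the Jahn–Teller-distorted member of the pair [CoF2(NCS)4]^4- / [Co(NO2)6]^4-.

[CoF2(NCS)4]^4-: Summing ligand charges against the −4 overall charge gives an oxidation state of +2 for cobalt. Co sits in group 9, so the d-electron count is 9 − 2 = 7. Fluoride and isothiocyanate are weak-field ligands for a first-row metal, so the complex is high-spin. The d⁷ configuration leaves the e_g set evenly filled (or empty) — no strong Jahn–Teller driving force.
[Co(NO2)6]^4-: Summing ligand charges against the −4 overall charge gives an oxidation state of +2 for cobalt. Co sits in group 9, so the d-electron count is 9 − 2 = 7. Nitro (N-bound nitrite) is a strong-field ligand (high in the spectrochemical series) for a first-row metal, so the complex is low-spin. The t₂g⁶e_g¹ (low-spin) configuration has an unevenly filled e_g set; the Jahn–Teller theorem predicts a tetragonal distortion (typically axial elongation) to lift the degeneracy.

[Co(NO2)6]^4-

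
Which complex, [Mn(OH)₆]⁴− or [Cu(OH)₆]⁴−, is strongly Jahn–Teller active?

[Mn(OH)₆]⁴−: Each hydroxide is −1; balancing the −4 overall charge requires Mn(II). Group 7 minus oxidation state 2 gives a d⁵ configuration. Hydroxide is a weak-field ligand for a first-row metal, so the complex is high-spin. The d⁵ configuration leaves the e_g set evenly filled (or empty) — no strong Jahn–Teller driving force.
[Cu(OH)₆]⁴−: Summing ligand charges against the −4 overall charge gives an oxidation state of +2 for copper. Group 11 minus oxidation state 2 gives a d⁹ configuration. The t₂g⁶e_g³ configuration has an unevenly filled e_g set; the Jahn–Teller theorem predicts a tetragonal distortion (typically axial elongation) to lift the degeneracy.

[Cu(OH)₆]⁴−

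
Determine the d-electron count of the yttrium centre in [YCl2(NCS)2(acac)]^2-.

d0

Each chloride is −1; each isothiocyanate is −1; each acetylacetonate is −1; balancing the −2 overall charge requires Y(III).
Yttrium is a group-3 element; Y(III) is therefore d⁰.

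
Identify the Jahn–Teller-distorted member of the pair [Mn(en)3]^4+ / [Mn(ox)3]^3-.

[Mn(en)3]^4+: Summing ligand charges against the +4 overall charge gives an oxidation state of +4 for manganese. Manganese is a group-7 element; Mn(IV) is therefore d³. The d³ configuration leaves the e_g set evenly filled (or empty) — no strong Jahn–Teller driving force.
[Mn(ox)3]^3-: Ligand charges: each oxalate is −2. With an overall charge of −3 the manganese centre must be in the +3 oxidation state. Manganese is a group-7 element; Mn(III) is therefore d⁴. Oxalate is a weak-field ligand for a first-row metal, so the complex is high-spin. The t₂g³e_g¹ (high-spin) configuration has an unevenly filled e_g set; the Jahn–Teller theorem predicts a tetragonal distortion (typically axial elongation) to lift the degeneracy.

[Mn(ox)3]^3-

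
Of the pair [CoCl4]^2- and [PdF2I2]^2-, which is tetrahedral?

For [CoCl4]^2-: Ligand charges: each chloride is −1. With an overall charge of −2 the cobalt centre must be in the +2 oxidation state. Cobalt is a group-9 element; Co(II) is therefore d⁷. For a high-spin 3d d⁷ ion with weak-field ligands the small Δₜ gives little square-planar CFSE advantage, so four ligands adopt the sterically favoured tetrahedral geometry. → tetrahedral.
For [PdF2I2]^2-: Summing ligand charges against the −2 overall charge gives an oxidation state of +2 for palladium. Pd sits in group 10, so the d-electron count is 10 − 2 = 8. A 4d d⁸ ion has a large crystal-field splitting; square planar leaves the high-energy d_{x²−y²} orbital empty and maximises CFSE. → square planar.

[CoCl4]^2-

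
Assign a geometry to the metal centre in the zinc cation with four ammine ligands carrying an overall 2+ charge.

Ligand charges: ammonia is neutral. With an overall charge of +2 the zinc centre must be in the +2 oxidation state.
Zinc is a group-12 element; Zn(II) is therefore d¹⁰.
With 4 monodentate ligands the coordination number is 4.
A d¹⁰ ion has no crystal-field stabilisation preference between square planar and tetrahedral, so four ligands adopt the sterically favoured tetrahedral geometry.

tetrahedral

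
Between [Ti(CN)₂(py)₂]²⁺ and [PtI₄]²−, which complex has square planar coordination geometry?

[PtI₄]²−

For [Ti(CN)₂(py)₂]²⁺: Each cyanide is −1; pyridine is neutral; balancing the +2 overall charge requires Ti(IV). Ti sits in group 4, so the d-electron count is 4 − 4 = 0. A d⁰ ion has no crystal-field stabilisation preference between square planar and tetrahedral, so four ligands adopt the sterically favoured tetrahedral geometry. → tetrahedral.
For [PtI₄]²−: Summing ligand charges against the −2 overall charge gives an oxidation state of +2 for platinum. Platinum is a group-10 element; Pt(II) is therefore d⁸. A 5d d⁸ ion has a large crystal-field splitting; square planar leaves the high-energy d_{x²−y²} orbital empty and maximises CFSE. → square planar.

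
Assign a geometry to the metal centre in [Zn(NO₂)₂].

linear

Summing ligand charges against the 0 overall charge gives an oxidation state of +2 for zinc.
Zinc is a group-12 element; Zn(II) is therefore d¹⁰.
With 2 monodentate ligands the coordination number is 2.
A d¹⁰ ion with only two ligands adopts a linear arrangement (sp hybridisation; no CFSE preference).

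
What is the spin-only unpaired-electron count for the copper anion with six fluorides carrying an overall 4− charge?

Summing ligand charges against the −4 overall charge gives an oxidation state of +2 for copper.
Copper is a group-11 element; Cu(II) is therefore d⁹.
In an octahedral field the d⁹ configuration is t₂g⁶e_g³ (only one arrangement possible), giving 1 unpaired electron.

1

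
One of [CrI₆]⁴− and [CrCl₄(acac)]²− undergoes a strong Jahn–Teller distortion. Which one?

[CrI₆]⁴−

[CrI₆]⁴−: Ligand charges: each iodide is −1. With an overall charge of −4 the chromium centre must be in the +2 oxidation state. Chromium is a group-6 element; Cr(II) is therefore d⁴. Iodide is a weak-field ligand for a first-row metal, so the complex is high-spin. The t₂g³e_g¹ (high-spin) configuration has an unevenly filled e_g set; the Jahn–Teller theorem predicts a tetragonal distortion (typically axial elongation) to lift the degeneracy.
[CrCl₄(acac)]²−: Summing ligand charges against the −2 overall charge gives an oxidation state of +3 for chromium. Group 6 minus oxidation state 3 gives a d³ configuration. The d³ configuration leaves the e_g set evenly filled (or empty) — no strong Jahn–Teller driving force.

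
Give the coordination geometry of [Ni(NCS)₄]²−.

Ligand charges: each isothiocyanate is −1. With an overall charge of −2 the nickel centre must be in the +2 oxidation state.
Group 10 minus oxidation state 2 gives a d⁸ configuration.
Coordination number: 4.
Isothiocyanate is a weak-field ligand.
With weak-field ligands the CFSE gain from square planar is small, so a 3d d⁸ ion takes the sterically preferred tetrahedral geometry.

tetrahedral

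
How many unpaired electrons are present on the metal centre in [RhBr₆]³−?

Ligand charges: each bromide is −1. With an overall charge of −3 the rhodium centre must be in the +3 oxidation state.
Group 9 minus oxidation state 3 gives a d⁶ configuration.
The spin state decides the count: a 4d ion has a large Δₒ and is invariably low-spin.
An octahedral low-spin d⁶ ion is t₂g⁶e_g⁰, giving 0 unpaired electrons.

0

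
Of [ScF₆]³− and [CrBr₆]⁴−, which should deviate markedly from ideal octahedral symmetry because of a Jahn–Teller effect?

[ScF₆]³−: Ligand charges: each fluoride is −1. With an overall charge of −3 the scandium centre must be in the +3 oxidation state. Scandium is a group-3 element; Sc(III) is therefore d⁰. The d⁰ configuration leaves the e_g set evenly filled (or empty) — no strong Jahn–Teller driving force.
[CrBr₆]⁴−: Summing ligand charges against the −4 overall charge gives an oxidation state of +2 for chromium. Chromium is a group-6 element; Cr(II) is therefore d⁴. Bromide is a weak-field ligand for a first-row metal, so the complex is high-spin. The t₂g³e_g¹ (high-spin) configuration has an unevenly filled e_g set; the Jahn–Teller theorem predicts a tetragonal distortion (typically axial elongation) to lift the degeneracy.

[CrBr₆]⁴−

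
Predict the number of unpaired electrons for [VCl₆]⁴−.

3 unpaired electrons

Summing ligand charges against the −4 overall charge gives an oxidation state of +2 for vanadium.
Vanadium is a group-5 element; V(II) is therefore d³.
In an octahedral field the d³ configuration is t₂g³e_g⁰ (only one arrangement possible), giving 3 unpaired electrons.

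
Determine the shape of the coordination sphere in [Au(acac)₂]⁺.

Each acetylacetonate is −1; balancing the +1 overall charge requires Au(III).
Au sits in group 11, so the d-electron count is 11 − 3 = 8.
Counting donor atoms: 2×acetylacetonate (bidentate) → 4 donors. Coordination number = 4.
A 5d d⁸ ion has a large crystal-field splitting; square planar leaves the high-energy d_{x²−y²} orbital empty and maximises CFSE.

square planar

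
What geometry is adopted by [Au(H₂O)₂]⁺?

linear

Ligand charges: water is neutral. With an overall charge of +1 the gold centre must be in the +1 oxidation state.
Au sits in group 11, so the d-electron count is 11 − 1 = 10.
Coordination number: 2.
A d¹⁰ ion with only two ligands adopts a linear arrangement (sp hybridisation; no CFSE preference).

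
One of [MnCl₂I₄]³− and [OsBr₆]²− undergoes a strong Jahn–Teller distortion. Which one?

[MnCl₂I₄]³−

[MnCl₂I₄]³−: Summing ligand charges against the −3 overall charge gives an oxidation state of +3 for manganese. Group 7 minus oxidation state 3 gives a d⁴ configuration. Chloride and iodide are weak-field ligands for a first-row metal, so the complex is high-spin. The t₂g³e_g¹ (high-spin) configuration has an unevenly filled e_g set; the Jahn–Teller theorem predicts a tetragonal distortion (typically axial elongation) to lift the degeneracy.
[OsBr₆]²−: Each bromide is −1; balancing the −2 overall charge requires Os(IV). Os sits in group 8, so the d-electron count is 8 − 4 = 4. A 5d ion has a large Δₒ and is invariably low-spin. The d⁴ configuration leaves the e_g set evenly filled (or empty) — no strong Jahn–Teller driving force.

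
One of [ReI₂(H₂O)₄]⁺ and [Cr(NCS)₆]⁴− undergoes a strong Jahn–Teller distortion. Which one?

[ReI₂(H₂O)₄]⁺: Summing ligand charges against the +1 overall charge gives an oxidation state of +3 for rhenium. Rhenium is a group-7 element; Re(III) is therefore d⁴. A 5d ion has a large Δₒ and is invariably low-spin. The d⁴ configuration leaves the e_g set evenly filled (or empty) — no strong Jahn–Teller driving force.
[Cr(NCS)₆]⁴−: Summing ligand charges against the −4 overall charge gives an oxidation state of +2 for chromium. Chromium is a group-6 element; Cr(II) is therefore d⁴. Isothiocyanate is a weak-field ligand for a first-row metal, so the complex is high-spin. The t₂g³e_g¹ (high-spin) configuration has an unevenly filled e_g set; the Jahn–Teller theorem predicts a tetragonal distortion (typically axial elongation) to lift the degeneracy.

[Cr(NCS)₆]⁴−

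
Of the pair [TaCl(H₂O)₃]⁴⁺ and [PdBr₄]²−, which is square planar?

For [TaCl(H₂O)₃]⁴⁺: Summing ligand charges against the +4 overall charge gives an oxidation state of +5 for tantalum. Group 5 minus oxidation state 5 gives a d⁰ configuration. A d⁰ ion has no crystal-field stabilisation preference between square planar and tetrahedral, so four ligands adopt the sterically favoured tetrahedral geometry. → tetrahedral.
For [PdBr₄]²−: Each bromide is −1; balancing the −2 overall charge requires Pd(II). Group 10 minus oxidation state 2 gives a d⁸ configuration. A 4d d⁸ ion has a large crystal-field splitting; square planar leaves the high-energy d_{x²−y²} orbital empty and maximises CFSE. → square planar.

[PdBr₄]²−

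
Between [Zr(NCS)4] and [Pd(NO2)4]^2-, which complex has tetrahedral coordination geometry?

[Zr(NCS)4]

For [Zr(NCS)4]: Summing ligand charges against the 0 overall charge gives an oxidation state of +4 for zirconium. Group 4 minus oxidation state 4 gives a d⁰ configuration. A d⁰ ion has no crystal-field stabilisation preference between square planar and tetrahedral, so four ligands adopt the sterically favoured tetrahedral geometry. → tetrahedral.
For [Pd(NO2)4]^2-: Each nitro (N-bound nitrite) is −1; balancing the −2 overall charge requires Pd(II). Palladium is a group-10 element; Pd(II) is therefore d⁸. A 4d d⁸ ion has a large crystal-field splitting; square planar leaves the high-energy d_{x²−y²} orbital empty and maximises CFSE. → square planar.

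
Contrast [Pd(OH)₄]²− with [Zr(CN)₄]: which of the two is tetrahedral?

For [Pd(OH)₄]²−: Summing ligand charges against the −2 overall charge gives an oxidation state of +2 for palladium. Palladium is a group-10 element; Pd(II) is therefore d⁸. A 4d d⁸ ion has a large crystal-field splitting; square planar leaves the high-energy d_{x²−y²} orbital empty and maximises CFSE. → square planar.
For [Zr(CN)₄]: Ligand charges: each cyanide is −1. With an overall charge of 0 the zirconium centre must be in the +4 oxidation state. Zr sits in group 4, so the d-electron count is 4 − 4 = 0. A d⁰ ion has no crystal-field stabilisation preference between square planar and tetrahedral, so four ligands adopt the sterically favoured tetrahedral geometry. → tetrahedral.

[Zr(CN)₄]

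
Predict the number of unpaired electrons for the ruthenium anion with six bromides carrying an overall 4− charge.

0

Ligand charges: each bromide is −1. With an overall charge of −4 the ruthenium centre must be in the +2 oxidation state.
Group 8 minus oxidation state 2 gives a d⁶ configuration.
The spin state decides the count: a 4d ion has a large Δₒ and is invariably low-spin.
An octahedral low-spin d⁶ ion is t₂g⁶e_g⁰, giving 0 unpaired electrons.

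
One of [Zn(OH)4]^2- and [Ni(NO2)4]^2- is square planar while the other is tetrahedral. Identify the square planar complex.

For [Zn(OH)4]^2-: Summing ligand charges against the −2 overall charge gives an oxidation state of +2 for zinc. Zn sits in group 12, so the d-electron count is 12 − 2 = 10. A d¹⁰ ion has no crystal-field stabilisation preference between square planar and tetrahedral, so four ligands adopt the sterically favoured tetrahedral geometry. → tetrahedral.
For [Ni(NO2)4]^2-: Ligand charges: each nitro (N-bound nitrite) is −1. With an overall charge of −2 the nickel centre must be in the +2 oxidation state. Group 10 minus oxidation state 2 gives a d⁸ configuration. Nitro (N-bound nitrite) is a strong-field ligand (high in the spectrochemical series). A 3d d⁸ ion with strong-field ligands gains enough CFSE to favour square planar over tetrahedral. → square planar.

[Ni(NO2)4]^2-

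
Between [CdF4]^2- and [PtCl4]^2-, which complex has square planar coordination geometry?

For [CdF4]^2-: Summing ligand charges against the −2 overall charge gives an oxidation state of +2 for cadmium. Cd sits in group 12, so the d-electron count is 12 − 2 = 10. A d¹⁰ ion has no crystal-field stabilisation preference between square planar and tetrahedral, so four ligands adopt the sterically favoured tetrahedral geometry. → tetrahedral.
For [PtCl4]^2-: Each chloride is −1; balancing the −2 overall charge requires Pt(II). Platinum is a group-10 element; Pt(II) is therefore d⁸. A 5d d⁸ ion has a large crystal-field splitting; square planar leaves the high-energy d_{x²−y²} orbital empty and maximises CFSE. → square planar.

[PtCl4]^2-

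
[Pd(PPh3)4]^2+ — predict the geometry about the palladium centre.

square planar

Ligand charges: triphenylphosphine is neutral. With an overall charge of +2 the palladium centre must be in the +2 oxidation state.
Palladium is a group-10 element; Pd(II) is therefore d⁸.
Coordination number: 4.
A 4d d⁸ ion has a large crystal-field splitting; square planar leaves the high-energy d_{x²−y²} orbital empty and maximises CFSE.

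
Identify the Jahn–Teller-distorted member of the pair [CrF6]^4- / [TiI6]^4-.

[CrF6]^4-

[CrF6]^4-: Ligand charges: each fluoride is −1. With an overall charge of −4 the chromium centre must be in the +2 oxidation state. Chromium is a group-6 element; Cr(II) is therefore d⁴. Fluoride is a weak-field ligand for a first-row metal, so the complex is high-spin. The t₂g³e_g¹ (high-spin) configuration has an unevenly filled e_g set; the Jahn–Teller theorem predicts a tetragonal distortion (typically axial elongation) to lift the degeneracy.
[TiI6]^4-: Ligand charges: each iodide is −1. With an overall charge of −4 the titanium centre must be in the +2 oxidation state. Ti sits in group 4, so the d-electron count is 4 − 2 = 2. The d² configuration leaves the e_g set evenly filled (or empty) — no strong Jahn–Teller driving force.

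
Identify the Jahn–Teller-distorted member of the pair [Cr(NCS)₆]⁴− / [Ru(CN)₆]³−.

[Cr(NCS)₆]⁴−

[Cr(NCS)₆]⁴−: Ligand charges: each isothiocyanate is −1. With an overall charge of −4 the chromium centre must be in the +2 oxidation state. Group 6 minus oxidation state 2 gives a d⁴ configuration. Isothiocyanate is a weak-field ligand for a first-row metal, so the complex is high-spin. The t₂g³e_g¹ (high-spin) configuration has an unevenly filled e_g set; the Jahn–Teller theorem predicts a tetragonal distortion (typically axial elongation) to lift the degeneracy.
[Ru(CN)₆]³−: Each cyanide is −1; balancing the −3 overall charge requires Ru(III). Group 8 minus oxidation state 3 gives a d⁵ configuration. A 4d ion has a large Δₒ and is invariably low-spin. The d⁵ configuration leaves the e_g set evenly filled (or empty) — no strong Jahn–Teller driving force.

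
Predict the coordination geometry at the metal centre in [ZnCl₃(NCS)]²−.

Summing ligand charges against the −2 overall charge gives an oxidation state of +2 for zinc.
Zn sits in group 12, so the d-electron count is 12 − 2 = 10.
Coordination number: 4.
A d¹⁰ ion has no crystal-field stabilisation preference between square planar and tetrahedral, so four ligands adopt the sterically favoured tetrahedral geometry.

tetrahedral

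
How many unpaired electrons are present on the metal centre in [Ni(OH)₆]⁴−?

Each hydroxide is −1; balancing the −4 overall charge requires Ni(II).
Ni sits in group 10, so the d-electron count is 10 − 2 = 8.
In an octahedral field the d⁸ configuration is t₂g⁶e_g² (only one arrangement possible), giving 2 unpaired electrons.

2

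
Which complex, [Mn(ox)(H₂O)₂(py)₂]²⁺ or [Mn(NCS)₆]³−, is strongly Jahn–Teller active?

[Mn(NCS)₆]³−

[Mn(ox)(H₂O)₂(py)₂]²⁺: Ligand charges: each oxalate is −2; water is neutral; pyridine is neutral. With an overall charge of +2 the manganese centre must be in the +4 oxidation state. Group 7 minus oxidation state 4 gives a d³ configuration. The d³ configuration leaves the e_g set evenly filled (or empty) — no strong Jahn–Teller driving force.
[Mn(NCS)₆]³−: Each isothiocyanate is −1; balancing the −3 overall charge requires Mn(III). Group 7 minus oxidation state 3 gives a d⁴ configuration. Isothiocyanate is a weak-field ligand for a first-row metal, so the complex is high-spin. The t₂g³e_g¹ (high-spin) configuration has an unevenly filled e_g set; the Jahn–Teller theorem predicts a tetragonal distortion (typically axial elongation) to lift the degeneracy.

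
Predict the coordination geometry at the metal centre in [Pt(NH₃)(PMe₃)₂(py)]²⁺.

square planar

Ligand charges: ammonia is neutral; trimethylphosphine is neutral; pyridine is neutral. With an overall charge of +2 the platinum centre must be in the +2 oxidation state.
Group 10 minus oxidation state 2 gives a d⁸ configuration.
Coordination number: 4.
A 5d d⁸ ion has a large crystal-field splitting; square planar leaves the high-energy d_{x²−y²} orbital empty and maximises CFSE.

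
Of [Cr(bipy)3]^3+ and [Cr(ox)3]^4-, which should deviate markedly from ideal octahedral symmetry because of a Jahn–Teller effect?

[Cr(ox)3]^4-

[Cr(bipy)3]^3+: Summing ligand charges against the +3 overall charge gives an oxidation state of +3 for chromium. Chromium is a group-6 element; Cr(III) is therefore d³. The d³ configuration leaves the e_g set evenly filled (or empty) — no strong Jahn–Teller driving force.
[Cr(ox)3]^4-: Ligand charges: each oxalate is −2. With an overall charge of −4 the chromium centre must be in the +2 oxidation state. Group 6 minus oxidation state 2 gives a d⁴ configuration. Oxalate is a weak-field ligand for a first-row metal, so the complex is high-spin. The t₂g³e_g¹ (high-spin) configuration has an unevenly filled e_g set; the Jahn–Teller theorem predicts a tetragonal distortion (typically axial elongation) to lift the degeneracy.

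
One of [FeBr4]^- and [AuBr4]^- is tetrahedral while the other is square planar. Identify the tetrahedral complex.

[FeBr4]^-

For [FeBr4]^-: Summing ligand charges against the −1 overall charge gives an oxidation state of +3 for iron. Iron is a group-8 element; Fe(III) is therefore d⁵. A high-spin d⁵ ion has zero CFSE in either geometry, so four ligands adopt the sterically favoured tetrahedral geometry. → tetrahedral.
For [AuBr4]^-: Summing ligand charges against the −1 overall charge gives an oxidation state of +3 for gold. Gold is a group-11 element; Au(III) is therefore d⁸. A 5d d⁸ ion has a large crystal-field splitting; square planar leaves the high-energy d_{x²−y²} orbital empty and maximises CFSE. → square planar.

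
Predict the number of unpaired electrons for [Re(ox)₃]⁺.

0 unpaired electrons

Ligand charges: each oxalate is −2. With an overall charge of +1 the rhenium centre must be in the +7 oxidation state.
Rhenium is a group-7 element; Re(VII) is therefore d⁰.
Counting donor atoms: 3×oxalate (bidentate) → 6 donors. Coordination number = 6.
In an octahedral field the d⁰ configuration is t₂g⁰e_g⁰, giving 0 unpaired electrons.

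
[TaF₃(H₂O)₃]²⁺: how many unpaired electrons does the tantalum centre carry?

Summing ligand charges against the +2 overall charge gives an oxidation state of +5 for tantalum.
Ta sits in group 5, so the d-electron count is 5 − 5 = 0.
In an octahedral field the d⁰ configuration is t₂g⁰e_g⁰, giving 0 unpaired electrons.

0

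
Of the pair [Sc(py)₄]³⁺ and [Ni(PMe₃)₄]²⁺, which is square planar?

For [Sc(py)₄]³⁺: Ligand charges: pyridine is neutral. With an overall charge of +3 the scandium centre must be in the +3 oxidation state. Scandium is a group-3 element; Sc(III) is therefore d⁰. A d⁰ ion has no crystal-field stabilisation preference between square planar and tetrahedral, so four ligands adopt the sterically favoured tetrahedral geometry. → tetrahedral.
For [Ni(PMe₃)₄]²⁺: Summing ligand charges against the +2 overall charge gives an oxidation state of +2 for nickel. Ni sits in group 10, so the d-electron count is 10 − 2 = 8. Trimethylphosphine is a strong-field ligand (high in the spectrochemical series). A 3d d⁸ ion with strong-field ligands gains enough CFSE to favour square planar over tetrahedral. → square planar.

[Ni(PMe₃)₄]²⁺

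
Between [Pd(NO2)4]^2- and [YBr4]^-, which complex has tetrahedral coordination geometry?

For [Pd(NO2)4]^2-: Ligand charges: each nitro (N-bound nitrite) is −1. With an overall charge of −2 the palladium centre must be in the +2 oxidation state. Group 10 minus oxidation state 2 gives a d⁸ configuration. A 4d d⁸ ion has a large crystal-field splitting; square planar leaves the high-energy d_{x²−y²} orbital empty and maximises CFSE. → square planar.
For [YBr4]^-: Ligand charges: each bromide is −1. With an overall charge of −1 the yttrium centre must be in the +3 oxidation state. Group 3 minus oxidation state 3 gives a d⁰ configuration. A d⁰ ion has no crystal-field stabilisation preference between square planar and tetrahedral, so four ligands adopt the sterically favoured tetrahedral geometry. → tetrahedral.

[YBr4]^-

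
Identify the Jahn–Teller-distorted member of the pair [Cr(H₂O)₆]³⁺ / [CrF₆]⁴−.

[CrF₆]⁴−

[Cr(H₂O)₆]³⁺: Water is neutral; balancing the +3 overall charge requires Cr(III). Group 6 minus oxidation state 3 gives a d³ configuration. The d³ configuration leaves the e_g set evenly filled (or empty) — no strong Jahn–Teller driving force.
[CrF₆]⁴−: Each fluoride is −1; balancing the −4 overall charge requires Cr(II). Group 6 minus oxidation state 2 gives a d⁴ configuration. Fluoride is a weak-field ligand for a first-row metal, so the complex is high-spin. The t₂g³e_g¹ (high-spin) configuration has an unevenly filled e_g set; the Jahn–Teller theorem predicts a tetragonal distortion (typically axial elongation) to lift the degeneracy.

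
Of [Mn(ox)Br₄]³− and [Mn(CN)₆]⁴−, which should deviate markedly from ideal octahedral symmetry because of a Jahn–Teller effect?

[Mn(ox)Br₄]³−: Summing ligand charges against the −3 overall charge gives an oxidation state of +3 for manganese. Mn sits in group 7, so the d-electron count is 7 − 3 = 4. Bromide and oxalate are weak-field ligands for a first-row metal, so the complex is high-spin. The t₂g³e_g¹ (high-spin) configuration has an unevenly filled e_g set; the Jahn–Teller theorem predicts a tetragonal distortion (typically axial elongation) to lift the degeneracy.
[Mn(CN)₆]⁴−: Each cyanide is −1; balancing the −4 overall charge requires Mn(II). Manganese is a group-7 element; Mn(II) is therefore d⁵. Cyanide is a strong-field ligand (high in the spectrochemical series) for a first-row metal, so the complex is low-spin. The d⁵ configuration leaves the e_g set evenly filled (or empty) — no strong Jahn–Teller driving force.

[Mn(ox)Br₄]³−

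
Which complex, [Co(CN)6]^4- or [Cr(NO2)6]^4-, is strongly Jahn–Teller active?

[Co(CN)6]^4-

[Co(CN)6]^4-: Each cyanide is −1; balancing the −4 overall charge requires Co(II). Co sits in group 9, so the d-electron count is 9 − 2 = 7. Cyanide is a strong-field ligand (high in the spectrochemical series) for a first-row metal, so the complex is low-spin. The t₂g⁶e_g¹ (low-spin) configuration has an unevenly filled e_g set; the Jahn–Teller theorem predicts a tetragonal distortion (typically axial elongation) to lift the degeneracy.
[Cr(NO2)6]^4-: Summing ligand charges against the −4 overall charge gives an oxidation state of +2 for chromium. Chromium is a group-6 element; Cr(II) is therefore d⁴. Nitro (N-bound nitrite) is a strong-field ligand (high in the spectrochemical series) for a first-row metal, so the complex is low-spin. The d⁴ configuration leaves the e_g set evenly filled (or empty) — no strong Jahn–Teller driving force.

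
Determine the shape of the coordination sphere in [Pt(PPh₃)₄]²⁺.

Ligand charges: triphenylphosphine is neutral. With an overall charge of +2 the platinum centre must be in the +2 oxidation state.
Group 10 minus oxidation state 2 gives a d⁸ configuration.
Coordination number: 4.
A 5d d⁸ ion has a large crystal-field splitting; square planar leaves the high-energy d_{x²−y²} orbital empty and maximises CFSE.

square planar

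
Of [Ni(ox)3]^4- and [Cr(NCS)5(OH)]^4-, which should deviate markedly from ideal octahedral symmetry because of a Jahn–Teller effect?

[Ni(ox)3]^4-: Summing ligand charges against the −4 overall charge gives an oxidation state of +2 for nickel. Ni sits in group 10, so the d-electron count is 10 − 2 = 8. The d⁸ configuration leaves the e_g set evenly filled (or empty) — no strong Jahn–Teller driving force.
[Cr(NCS)5(OH)]^4-: Ligand charges: each isothiocyanate is −1; each hydroxide is −1. With an overall charge of −4 the chromium centre must be in the +2 oxidation state. Chromium is a group-6 element; Cr(II) is therefore d⁴. Hydroxide and isothiocyanate are weak-field ligands for a first-row metal, so the complex is high-spin. The t₂g³e_g¹ (high-spin) configuration has an unevenly filled e_g set; the Jahn–Teller theorem predicts a tetragonal distortion (typically axial elongation) to lift the degeneracy.

[Cr(NCS)5(OH)]^4-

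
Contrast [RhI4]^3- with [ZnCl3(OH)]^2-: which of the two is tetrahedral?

For [RhI4]^3-: Ligand charges: each iodide is −1. With an overall charge of −3 the rhodium centre must be in the +1 oxidation state. Group 9 minus oxidation state 1 gives a d⁸ configuration. A 4d d⁸ ion has a large crystal-field splitting; square planar leaves the high-energy d_{x²−y²} orbital empty and maximises CFSE. → square planar.
For [ZnCl3(OH)]^2-: Summing ligand charges against the −2 overall charge gives an oxidation state of +2 for zinc. Zinc is a group-12 element; Zn(II) is therefore d¹⁰. A d¹⁰ ion has no crystal-field stabilisation preference between square planar and tetrahedral, so four ligands adopt the sterically favoured tetrahedral geometry. → tetrahedral.

[ZnCl3(OH)]^2-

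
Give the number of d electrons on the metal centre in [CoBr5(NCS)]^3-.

d⁶

Summing ligand charges against the −3 overall charge gives an oxidation state of +3 for cobalt.
Cobalt is a group-9 element; Co(III) is therefore d⁶.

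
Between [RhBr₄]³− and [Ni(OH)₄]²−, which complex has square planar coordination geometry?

For [RhBr₄]³−: Ligand charges: each bromide is −1. With an overall charge of −3 the rhodium centre must be in the +1 oxidation state. Group 9 minus oxidation state 1 gives a d⁸ configuration. A 4d d⁸ ion has a large crystal-field splitting; square planar leaves the high-energy d_{x²−y²} orbital empty and maximises CFSE. → square planar.
For [Ni(OH)₄]²−: Ligand charges: each hydroxide is −1. With an overall charge of −2 the nickel centre must be in the +2 oxidation state. Group 10 minus oxidation state 2 gives a d⁸ configuration. Hydroxide is a weak-field ligand. With weak-field ligands the CFSE gain from square planar is small, so a 3d d⁸ ion takes the sterically preferred tetrahedral geometry. → tetrahedral.

[RhBr₄]³−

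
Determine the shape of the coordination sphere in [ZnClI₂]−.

Ligand charges: each chloride is −1; each iodide is −1. With an overall charge of −1 the zinc centre must be in the +2 oxidation state.
Zinc is a group-12 element; Zn(II) is therefore d¹⁰.
Coordination number: 3.
Three ligands around a d¹⁰ centre minimise repulsion in a trigonal-planar arrangement.

trigonal planar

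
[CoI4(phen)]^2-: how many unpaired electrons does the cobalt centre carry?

Ligand charges: each iodide is −1; 1,10-phenanthroline is neutral. With an overall charge of −2 the cobalt centre must be in the +2 oxidation state.
Co sits in group 9, so the d-electron count is 9 − 2 = 7.
Counting donor atoms: 4×iodide (monodentate) → 4 donors; 1×1,10-phenanthroline (bidentate) → 2 donors. Coordination number = 6.
The spin state decides the count: Iodide is a weak-field ligand for a first-row metal, so the complex is high-spin.
An octahedral high-spin d⁷ ion is t₂g⁵e_g², giving 3 unpaired electrons.

3 unpaired electrons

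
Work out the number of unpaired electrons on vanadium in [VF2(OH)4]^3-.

Each fluoride is −1; each hydroxide is −1; balancing the −3 overall charge requires V(III).
V sits in group 5, so the d-electron count is 5 − 3 = 2.
In an octahedral field the d² configuration is t₂g²e_g⁰ (only one arrangement possible), giving 2 unpaired electrons.

2 unpaired electrons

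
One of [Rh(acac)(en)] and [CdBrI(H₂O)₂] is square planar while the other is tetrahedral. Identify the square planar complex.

[Rh(acac)(en)]

For [Rh(acac)(en)]: Each acetylacetonate is −1; ethylenediamine is neutral; balancing the 0 overall charge requires Rh(I). Rh sits in group 9, so the d-electron count is 9 − 1 = 8. A 4d d⁸ ion has a large crystal-field splitting; square planar leaves the high-energy d_{x²−y²} orbital empty and maximises CFSE. → square planar.
For [CdBrI(H₂O)₂]: Ligand charges: each bromide is −1; each iodide is −1; water is neutral. With an overall charge of 0 the cadmium centre must be in the +2 oxidation state. Cd sits in group 12, so the d-electron count is 12 − 2 = 10. A d¹⁰ ion has no crystal-field stabilisation preference between square planar and tetrahedral, so four ligands adopt the sterically favoured tetrahedral geometry. → tetrahedral.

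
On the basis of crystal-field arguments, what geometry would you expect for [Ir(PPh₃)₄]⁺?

Summing ligand charges against the +1 overall charge gives an oxidation state of +1 for iridium.
Group 9 minus oxidation state 1 gives a d⁸ configuration.
Coordination number: 4.
A 5d d⁸ ion has a large crystal-field splitting; square planar leaves the high-energy d_{x²−y²} orbital empty and maximises CFSE.

square planar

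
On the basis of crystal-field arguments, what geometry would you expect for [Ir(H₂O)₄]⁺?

square planar

Water is neutral; balancing the +1 overall charge requires Ir(I).
Ir sits in group 9, so the d-electron count is 9 − 1 = 8.
With 4 monodentate ligands the coordination number is 4.
A 5d d⁸ ion has a large crystal-field splitting; square planar leaves the high-energy d_{x²−y²} orbital empty and maximises CFSE.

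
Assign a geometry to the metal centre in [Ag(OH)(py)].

Ligand charges: each hydroxide is −1; pyridine is neutral. With an overall charge of 0 the silver centre must be in the +1 oxidation state.
Ag sits in group 11, so the d-electron count is 11 − 1 = 10.
Coordination number: 2.
A d¹⁰ ion with only two ligands adopts a linear arrangement (sp hybridisation; no CFSE preference).

linear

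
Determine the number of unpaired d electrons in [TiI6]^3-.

1

Ligand charges: each iodide is −1. With an overall charge of −3 the titanium centre must be in the +3 oxidation state.
Ti sits in group 4, so the d-electron count is 4 − 3 = 1.
In an octahedral field the d¹ configuration is t₂g¹e_g⁰ (only one arrangement possible), giving 1 unpaired electron.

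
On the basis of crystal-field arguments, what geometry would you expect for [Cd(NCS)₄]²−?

Summing ligand charges against the −2 overall charge gives an oxidation state of +2 for cadmium.
Cadmium is a group-12 element; Cd(II) is therefore d¹⁰.
Coordination number: 4.
A d¹⁰ ion has no crystal-field stabilisation preference between square planar and tetrahedral, so four ligands adopt the sterically favoured tetrahedral geometry.

tetrahedral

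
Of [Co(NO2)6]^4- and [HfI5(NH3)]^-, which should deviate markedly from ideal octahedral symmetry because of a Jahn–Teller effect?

[Co(NO2)6]^4-

[Co(NO2)6]^4-: Summing ligand charges against the −4 overall charge gives an oxidation state of +2 for cobalt. Cobalt is a group-9 element; Co(II) is therefore d⁷. Nitro (N-bound nitrite) is a strong-field ligand (high in the spectrochemical series) for a first-row metal, so the complex is low-spin. The t₂g⁶e_g¹ (low-spin) configuration has an unevenly filled e_g set; the Jahn–Teller theorem predicts a tetragonal distortion (typically axial elongation) to lift the degeneracy.
[HfI5(NH3)]^-: Each iodide is −1; ammonia is neutral; balancing the −1 overall charge requires Hf(IV). Hf sits in group 4, so the d-electron count is 4 − 4 = 0. The d⁰ configuration leaves the e_g set evenly filled (or empty) — no strong Jahn–Teller driving force.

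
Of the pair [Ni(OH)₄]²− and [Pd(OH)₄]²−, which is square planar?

For [Ni(OH)₄]²−: Summing ligand charges against the −2 overall charge gives an oxidation state of +2 for nickel. Nickel is a group-10 element; Ni(II) is therefore d⁸. Hydroxide is a weak-field ligand. With weak-field ligands the CFSE gain from square planar is small, so a 3d d⁸ ion takes the sterically preferred tetrahedral geometry. → tetrahedral.
For [Pd(OH)₄]²−: Summing ligand charges against the −2 overall charge gives an oxidation state of +2 for palladium. Group 10 minus oxidation state 2 gives a d⁸ configuration. A 4d d⁸ ion has a large crystal-field splitting; square planar leaves the high-energy d_{x²−y²} orbital empty and maximises CFSE. → square planar.

[Pd(OH)₄]²−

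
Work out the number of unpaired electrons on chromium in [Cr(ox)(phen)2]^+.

Each oxalate is −2; 1,10-phenanthroline is neutral; balancing the +1 overall charge requires Cr(III).
Cr sits in group 6, so the d-electron count is 6 − 3 = 3.
Counting donor atoms: 1×oxalate (bidentate) → 2 donors; 2×1,10-phenanthroline (bidentate) → 4 donors. Coordination number = 6.
In an octahedral field the d³ configuration is t₂g³e_g⁰ (only one arrangement possible), giving 3 unpaired electrons.

3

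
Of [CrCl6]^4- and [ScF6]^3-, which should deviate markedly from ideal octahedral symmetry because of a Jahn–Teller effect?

[CrCl6]^4-: Summing ligand charges against the −4 overall charge gives an oxidation state of +2 for chromium. Cr sits in group 6, so the d-electron count is 6 − 2 = 4. Chloride is a weak-field ligand for a first-row metal, so the complex is high-spin. The t₂g³e_g¹ (high-spin) configuration has an unevenly filled e_g set; the Jahn–Teller theorem predicts a tetragonal distortion (typically axial elongation) to lift the degeneracy.
[ScF6]^3-: Ligand charges: each fluoride is −1. With an overall charge of −3 the scandium centre must be in the +3 oxidation state. Sc sits in group 3, so the d-electron count is 3 − 3 = 0. The d⁰ configuration leaves the e_g set evenly filled (or empty) — no strong Jahn–Teller driving force.

[CrCl6]^4-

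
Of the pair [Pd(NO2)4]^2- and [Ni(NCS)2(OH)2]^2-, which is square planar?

[Pd(NO2)4]^2-

For [Pd(NO2)4]^2-: Ligand charges: each nitro (N-bound nitrite) is −1. With an overall charge of −2 the palladium centre must be in the +2 oxidation state. Group 10 minus oxidation state 2 gives a d⁸ configuration. A 4d d⁸ ion has a large crystal-field splitting; square planar leaves the high-energy d_{x²−y²} orbital empty and maximises CFSE. → square planar.
For [Ni(NCS)2(OH)2]^2-: Each isothiocyanate is −1; each hydroxide is −1; balancing the −2 overall charge requires Ni(II). Group 10 minus oxidation state 2 gives a d⁸ configuration. Hydroxide and isothiocyanate are weak-field ligands. With weak-field ligands the CFSE gain from square planar is small, so a 3d d⁸ ion takes the sterically preferred tetrahedral geometry. → tetrahedral.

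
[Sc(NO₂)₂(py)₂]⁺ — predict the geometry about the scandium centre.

Summing ligand charges against the +1 overall charge gives an oxidation state of +3 for scandium.
Scandium is a group-3 element; Sc(III) is therefore d⁰.
Coordination number: 4.
A d⁰ ion has no crystal-field stabilisation preference between square planar and tetrahedral, so four ligands adopt the sterically favoured tetrahedral geometry.

tetrahedral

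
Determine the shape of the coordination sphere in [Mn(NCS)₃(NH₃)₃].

octahedral

Ligand charges: each isothiocyanate is −1; ammonia is neutral. With an overall charge of 0 the manganese centre must be in the +3 oxidation state.
Group 7 minus oxidation state 3 gives a d⁴ configuration.
With 6 monodentate ligands the coordination number is 6.
Six donors around a single metal centre give an octahedral coordination sphere.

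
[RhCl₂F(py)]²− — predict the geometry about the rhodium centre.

Summing ligand charges against the −2 overall charge gives an oxidation state of +1 for rhodium.
Rhodium is a group-9 element; Rh(I) is therefore d⁸.
With 4 monodentate ligands the coordination number is 4.
A 4d d⁸ ion has a large crystal-field splitting; square planar leaves the high-energy d_{x²−y²} orbital empty and maximises CFSE.

square planar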